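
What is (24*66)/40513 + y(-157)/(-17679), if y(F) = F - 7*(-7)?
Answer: 981180/21703919 ≈ 0.045208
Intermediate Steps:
y(F) = 49 + F (y(F) = F + 49 = 49 + F)
(24*66)/40513 + y(-157)/(-17679) = (24*66)/40513 + (49 - 157)/(-17679) = 1584*(1/40513) - 108*(-1/17679) = 144/3683 + 36/5893 = 981180/21703919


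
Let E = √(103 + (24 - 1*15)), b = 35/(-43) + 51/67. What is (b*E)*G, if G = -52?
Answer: 31616*√7/2881 ≈ 29.034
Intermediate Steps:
b = -152/2881 (b = 35*(-1/43) + 51*(1/67) = -35/43 + 51/67 = -152/2881 ≈ -0.052759)
E = 4*√7 (E = √(103 + (24 - 15)) = √(103 + 9) = √112 = 4*√7 ≈ 10.583)
(b*E)*G = -608*√7/2881*(-52) = 31616*√7/2881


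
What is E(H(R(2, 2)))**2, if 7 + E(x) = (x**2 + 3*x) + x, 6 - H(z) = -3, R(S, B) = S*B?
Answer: 12100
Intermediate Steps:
R(S, B) = B*S
H(z) = 9 (H(z) = 6 - 1*(-3) = 6 + 3 = 9)
E(x) = -7 + x**2 + 4*x (E(x) = -7 + ((x**2 + 3*x) + x) = -7 + (x**2 + 4*x) = -7 + x**2 + 4*x)
E(H(R(2, 2)))**2 = (-7 + 9**2 + 4*9)**2 = (-7 + 81 + 36)**2 = 110**2 = 12100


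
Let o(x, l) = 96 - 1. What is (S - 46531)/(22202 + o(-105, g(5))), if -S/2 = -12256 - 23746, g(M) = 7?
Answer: 25473/22297 ≈ 1.1424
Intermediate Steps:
o(x, l) = 95
S = 72004 (S = -2*(-12256 - 23746) = -2*(-36002) = 72004)
(S - 46531)/(22202 + o(-105, g(5))) = (72004 - 46531)/(22202 + 95) = 25473/22297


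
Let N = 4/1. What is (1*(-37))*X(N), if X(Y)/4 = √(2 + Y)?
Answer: -148*√6 ≈ -362.52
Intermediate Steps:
N = 4 (N = 4*1 = 4)
X(Y) = 4*√(2 + Y)
(1*(-37))*X(N) = (1*(-37))*(4*√(2 + 4)) = -148*√6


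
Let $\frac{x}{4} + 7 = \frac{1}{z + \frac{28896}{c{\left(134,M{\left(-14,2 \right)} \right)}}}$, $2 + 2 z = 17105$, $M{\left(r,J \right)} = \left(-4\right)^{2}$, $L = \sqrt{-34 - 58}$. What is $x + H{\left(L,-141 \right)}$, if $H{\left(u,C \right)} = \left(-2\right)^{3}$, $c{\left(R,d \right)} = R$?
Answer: $- \frac{42292156}{1174797} \approx -36.0$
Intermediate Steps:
$L = 2 i \sqrt{23}$ ($L = \sqrt{-92} = 2 i \sqrt{23} \approx 9.5917 i$)
$M{\left(r,J \right)} = 16$
$z = \frac{17103}{2}$ ($z = -1 + \frac{1}{2} \cdot 17105 = -1 + \frac{17105}{2} = \frac{17103}{2} \approx 8551.5$)
$H{\left(u,C \right)} = -8$
$x = - \frac{32893780}{1174797}$ ($x = -28 + \frac{4}{\frac{17103}{2} + \frac{28896}{134}} = -28 + \frac{4}{\frac{17103}{2} + 28896 \cdot \frac{1}{134}} = -28 + \frac{4}{\frac{17103}{2} + \frac{14448}{67}} = -28 + \frac{4}{\frac{1174797}{134}} = -28 + 4 \cdot \frac{134}{1174797} = -28 + \frac{536}{1174797} = - \frac{32893780}{1174797} \approx -28.0$)
$x + H{\left(L,-141 \right)} = - \frac{32893780}{1174797} - 8 = - \frac{42292156}{1174797}$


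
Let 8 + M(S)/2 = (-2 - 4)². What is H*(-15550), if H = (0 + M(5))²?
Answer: -48764800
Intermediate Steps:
M(S) = 56 (M(S) = -16 + 2*(-2 - 4)² = -16 + 2*(-6)² = -16 + 2*36 = -16 + 72 = 56)
H = 3136 (H = (0 + 56)² = 56² = 3136)
H*(-15550) = 3136*(-15550) = -48764800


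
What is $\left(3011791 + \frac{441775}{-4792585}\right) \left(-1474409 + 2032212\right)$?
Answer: $\frac{1610295144361574376}{958517} \approx 1.68 \cdot 10^{12}$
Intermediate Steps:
$\left(3011791 + \frac{441775}{-4792585}\right) \left(-1474409 + 2032212\right) = \left(3011791 + 441775 \left(- \frac{1}{4792585}\right)\right) 557803 = \left(3011791 - \frac{88355}{958517}\right) 557803 = \frac{2886852785592}{958517} \cdot 557803 = \frac{1610295144361574376}{958517}$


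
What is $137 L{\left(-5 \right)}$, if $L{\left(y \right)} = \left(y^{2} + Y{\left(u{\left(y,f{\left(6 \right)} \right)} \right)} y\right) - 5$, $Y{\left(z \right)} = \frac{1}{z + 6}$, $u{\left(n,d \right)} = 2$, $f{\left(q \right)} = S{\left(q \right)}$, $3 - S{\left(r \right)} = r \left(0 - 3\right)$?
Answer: $\frac{21235}{8} \approx 2654.4$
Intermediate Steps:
$S{\left(r \right)} = 3 + 3 r$ ($S{\left(r \right)} = 3 - r \left(0 - 3\right) = 3 - r \left(-3\right) = 3 - - 3 r = 3 + 3 r$)
$f{\left(q \right)} = 3 + 3 q$
$Y{\left(z \right)} = \frac{1}{6 + z}$
$L{\left(y \right)} = -5 + y^{2} + \frac{y}{8}$ ($L{\left(y \right)} = \left(y^{2} + \frac{y}{6 + 2}\right) - 5 = \left(y^{2} + \frac{y}{8}\right) - 5 = -5 + y^{2} + \frac{y}{8}$)
$137 L{\left(-5 \right)} = 137 \left(-5 + \left(-5\right)^{2} + \frac{1}{8} \left(-5\right)\right) = 137 \left(-5 + 25 - \frac{5}{8}\right) = 137 \cdot \frac{155}{8} = \frac{21235}{8}$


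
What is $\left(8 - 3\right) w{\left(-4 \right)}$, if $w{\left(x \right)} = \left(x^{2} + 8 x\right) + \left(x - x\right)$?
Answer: $-80$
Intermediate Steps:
$w{\left(x \right)} = x^{2} + 8 x$ ($w{\left(x \right)} = \left(x^{2} + 8 x\right) + 0 = x^{2} + 8 x$)
$\left(8 - 3\right) w{\left(-4 \right)} = \left(8 - 3\right) \left(- 4 \left(8 - 4\right)\right) = 5 \left(\left(-4\right) 4\right) = 5 \left(-16\right) = -80$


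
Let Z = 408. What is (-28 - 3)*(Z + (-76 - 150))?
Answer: -5642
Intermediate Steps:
(-28 - 3)*(Z + (-76 - 150)) = (-28 - 3)*(408 + (-76 - 150)) = -31*(408 - 226) = -31*182 = -5642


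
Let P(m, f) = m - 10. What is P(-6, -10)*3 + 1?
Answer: -47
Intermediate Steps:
P(m, f) = -10 + m
P(-6, -10)*3 + 1 = (-10 - 6)*3 + 1 = -16*3 + 1 = -48 + 1 = -47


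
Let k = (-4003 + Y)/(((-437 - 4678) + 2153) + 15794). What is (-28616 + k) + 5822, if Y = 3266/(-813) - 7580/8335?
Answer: -396412181163511/17390837472 ≈ -22794.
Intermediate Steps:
Y = -6676930/1355271 (Y = 3266*(-1/813) - 7580*1/8335 = -3266/813 - 1516/1667 = -6676930/1355271 ≈ -4.9266)
k = -5431826743/17390837472 (k = (-4003 - 6676930/1355271)/(((-437 - 4678) + 2153) + 15794) = -5431826743/(1355271*((-5115 + 2153) + 15794)) = -5431826743/(1355271*(-2962 + 15794)) = -5431826743/1355271/12832 = -5431826743/1355271*1/12832 = -5431826743/17390837472 ≈ -0.31234)
(-28616 + k) + 5822 = (-28616 - 5431826743/17390837472) + 5822 = -497661636925495/17390837472 + 5822 = -396412181163511/17390837472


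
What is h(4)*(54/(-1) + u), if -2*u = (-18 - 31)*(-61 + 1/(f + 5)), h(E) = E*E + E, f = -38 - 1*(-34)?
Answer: -30480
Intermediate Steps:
f = -4 (f = -38 + 34 = -4)
h(E) = E + E² (h(E) = E² + E = E + E²)
u = -1470 (u = -(-18 - 31)*(-61 + 1/(-4 + 5))/2 = -(-49)*(-61 + 1/1)/2 = -(-49)*(-61 + 1)/2 = -(-49)*(-60)/2 = -½*2940 = -1470)
h(4)*(54/(-1) + u) = (4*(1 + 4))*(54/(-1) - 1470) = (4*5)*(54*(-1) - 1470) = 20*(-54 - 1470) = 20*(-1524) = -30480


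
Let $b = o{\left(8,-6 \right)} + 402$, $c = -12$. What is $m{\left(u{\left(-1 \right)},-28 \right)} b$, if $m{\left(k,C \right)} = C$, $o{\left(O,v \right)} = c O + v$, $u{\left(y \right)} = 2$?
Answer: $-8400$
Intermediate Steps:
$o{\left(O,v \right)} = v - 12 O$ ($o{\left(O,v \right)} = - 12 O + v = v - 12 O$)
$b = 300$ ($b = \left(-6 - 96\right) + 402 = -102 + 402 = 300$)
$m{\left(u{\left(-1 \right)},-28 \right)} b = \left(-28\right) 300 = -8400$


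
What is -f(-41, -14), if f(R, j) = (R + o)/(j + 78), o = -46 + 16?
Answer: 71/64 ≈ 1.1094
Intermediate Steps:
o = -30
f(R, j) = (-30 + R)/(78 + j) (f(R, j) = (R - 30)/(j + 78) = (-30 + R)/(78 + j))
-f(-41, -14) = -(-30 - 41)/(78 - 14) = -(-71)/64 = -1*(-71/64) = 71/64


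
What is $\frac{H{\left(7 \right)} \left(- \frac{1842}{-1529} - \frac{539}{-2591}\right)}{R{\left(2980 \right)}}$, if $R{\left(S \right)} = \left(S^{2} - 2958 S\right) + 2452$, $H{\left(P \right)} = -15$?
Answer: $- \frac{83951295}{269438991668} \approx -0.00031158$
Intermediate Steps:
$R{\left(S \right)} = 2452 + S^{2} - 2958 S$
$\frac{H{\left(7 \right)} \left(- \frac{1842}{-1529} - \frac{539}{-2591}\right)}{R{\left(2980 \right)}} = \frac{\left(-15\right) \left(- \frac{1842}{-1529} - \frac{539}{-2591}\right)}{2452 + 2980^{2} - 8814840} = \frac{\left(-15\right) \left(\left(-1842\right) \left(- \frac{1}{1529}\right) - - \frac{539}{2591}\right)}{2452 + 8880400 - 8814840} = \frac{\left(-15\right) \left(\frac{1842}{1529} + \frac{539}{2591}\right)}{68012} = \left(-15\right) \frac{5596753}{3961639} \cdot \frac{1}{68012} = \left(- \frac{83951295}{3961639}\right) \frac{1}{68012} = - \frac{83951295}{269438991668}$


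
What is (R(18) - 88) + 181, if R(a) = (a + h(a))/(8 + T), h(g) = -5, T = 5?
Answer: 94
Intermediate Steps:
R(a) = -5/13 + a/13 (R(a) = (a - 5)/(8 + 5) = (-5 + a)/13 = (-5 + a)*(1/13) = -5/13 + a/13)
(R(18) - 88) + 181 = ((-5/13 + (1/13)*18) - 88) + 181 = ((-5/13 + 18/13) - 88) + 181 = (1 - 88) + 181 = -87 + 181 = 94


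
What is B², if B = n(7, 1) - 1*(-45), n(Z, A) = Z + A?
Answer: 2809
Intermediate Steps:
n(Z, A) = A + Z
B = 53 (B = (1 + 7) - 1*(-45) = 8 + 45 = 53)
B² = 53² = 2809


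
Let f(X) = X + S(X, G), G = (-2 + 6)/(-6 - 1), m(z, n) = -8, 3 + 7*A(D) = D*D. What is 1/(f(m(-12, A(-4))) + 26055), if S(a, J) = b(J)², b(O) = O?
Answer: 49/1276319 ≈ 3.8392e-5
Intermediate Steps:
A(D) = -3/7 + D²/7 (A(D) = -3/7 + (D*D)/7 = -3/7 + D²/7)
G = -4/7 (G = 4/(-7) = 4*(-⅐) = -4/7 ≈ -0.57143)
S(a, J) = J²
f(X) = 16/49 + X (f(X) = X + (-4/7)² = X + 16/49 = 16/49 + X)
1/(f(m(-12, A(-4))) + 26055) = 1/((16/49 - 8) + 26055) = 1/(-376/49 + 26055) = 1/(1276319/49) = 49/1276319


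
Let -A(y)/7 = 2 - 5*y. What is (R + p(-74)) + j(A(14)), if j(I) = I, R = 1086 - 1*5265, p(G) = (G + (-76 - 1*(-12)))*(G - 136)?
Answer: 25277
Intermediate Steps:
p(G) = (-136 + G)*(-64 + G) (p(G) = (G + (-76 + 12))*(-136 + G) = (G - 64)*(-136 + G) = (-64 + G)*(-136 + G) = (-136 + G)*(-64 + G))
R = -4179 (R = 1086 - 5265 = -4179)
A(y) = -14 + 35*y (A(y) = -7*(2 - 5*y) = -14 + 35*y)
(R + p(-74)) + j(A(14)) = (-4179 + (8704 + (-74)² - 200*(-74))) + (-14 + 35*14) = (-4179 + (8704 + 5476 + 14800)) + (-14 + 490) = (-4179 + 28980) + 476 = 24801 + 476 = 25277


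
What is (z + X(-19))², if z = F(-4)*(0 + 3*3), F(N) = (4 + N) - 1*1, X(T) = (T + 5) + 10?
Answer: 169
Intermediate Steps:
X(T) = 15 + T (X(T) = (5 + T) + 10 = 15 + T)
F(N) = 3 + N (F(N) = (4 + N) - 1 = 3 + N)
z = -9 (z = (3 - 4)*(0 + 3*3) = -(0 + 9) = -1*9 = -9)
(z + X(-19))² = (-9 + (15 - 19))² = (-9 - 4)² = (-13)² = 169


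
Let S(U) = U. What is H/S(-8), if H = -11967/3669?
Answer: 3989/9784 ≈ 0.40771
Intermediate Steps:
H = -3989/1223 (H = -11967*1/3669 = -3989/1223 ≈ -3.2617)
H/S(-8) = -3989/1223/(-8) = -3989/1223*(-⅛) = 3989/9784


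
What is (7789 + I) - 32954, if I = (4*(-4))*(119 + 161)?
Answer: -29645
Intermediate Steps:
I = -4480 (I = -16*280 = -4480)
(7789 + I) - 32954 = (7789 - 4480) - 32954 = 3309 - 32954 = -29645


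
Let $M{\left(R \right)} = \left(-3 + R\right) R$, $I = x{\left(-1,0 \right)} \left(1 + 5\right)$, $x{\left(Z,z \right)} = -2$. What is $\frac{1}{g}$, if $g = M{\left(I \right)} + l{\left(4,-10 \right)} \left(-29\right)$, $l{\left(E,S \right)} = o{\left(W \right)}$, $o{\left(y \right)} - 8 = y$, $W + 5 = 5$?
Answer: $- \frac{1}{52} \approx -0.019231$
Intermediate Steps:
$W = 0$ ($W = -5 + 5 = 0$)
$o{\left(y \right)} = 8 + y$
$l{\left(E,S \right)} = 8$ ($l{\left(E,S \right)} = 8 + 0 = 8$)
$I = -12$ ($I = - 2 \left(1 + 5\right) = \left(-2\right) 6 = -12$)
$M{\left(R \right)} = R \left(-3 + R\right)$
$g = -52$ ($g = - 12 \left(-3 - 12\right) + 8 \left(-29\right) = \left(-12\right) \left(-15\right) - 232 = 180 - 232 = -52$)
$\frac{1}{g} = \frac{1}{-52} = - \frac{1}{52}$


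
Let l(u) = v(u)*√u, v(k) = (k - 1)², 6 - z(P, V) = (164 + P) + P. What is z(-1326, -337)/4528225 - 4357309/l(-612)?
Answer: 2494/4528225 + 4357309*I*√17/38328438 ≈ 0.00055077 + 0.46873*I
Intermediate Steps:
z(P, V) = -158 - 2*P (z(P, V) = 6 - ((164 + P) + P) = 6 - (164 + 2*P) = 6 + (-164 - 2*P) = -158 - 2*P)
v(k) = (-1 + k)²
l(u) = √u*(-1 + u)² (l(u) = (-1 + u)²*√u = √u*(-1 + u)²)
z(-1326, -337)/4528225 - 4357309/l(-612) = (-158 - 2*(-1326))/4528225 - 4357309*(-I*√17/(102*(-1 - 612)²)) = (-158 + 2652)*(1/4528225) - 4357309*(-I*√17/38328438) = 2494*(1/4528225) - 4357309*(-I*√17/38328438) = 2494/4528225 - 4357309*(-I*√17/38328438) = 2494/4528225 - (-4357309)*I*√17/38328438 = 2494/4528225 + 4357309*I*√17/38328438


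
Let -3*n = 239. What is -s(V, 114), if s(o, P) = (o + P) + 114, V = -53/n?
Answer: -54651/239 ≈ -228.67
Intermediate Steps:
n = -239/3 (n = -⅓*239 = -239/3 ≈ -79.667)
V = 159/239 (V = -53/(-239/3) = -53*(-3/239) = 159/239 ≈ 0.66527)
s(o, P) = 114 + P + o (s(o, P) = (P + o) + 114 = 114 + P + o)
-s(V, 114) = -(114 + 114 + 159/239) = -1*54651/239 = -54651/239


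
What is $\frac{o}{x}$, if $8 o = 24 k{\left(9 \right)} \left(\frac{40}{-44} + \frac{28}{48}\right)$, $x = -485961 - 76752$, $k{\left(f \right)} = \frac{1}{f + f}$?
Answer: $\frac{43}{445668696} \approx 9.6484 \cdot 10^{-8}$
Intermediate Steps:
$k{\left(f \right)} = \frac{1}{2 f}$
$x = -562713$
$o = - \frac{43}{792}$ ($o = \frac{24 \frac{1}{2 \cdot 9} \left(\frac{40}{-44} + \frac{28}{48}\right)}{8} = \frac{24 \cdot \frac{1}{2} \cdot \frac{1}{9} \left(40 \left(- \frac{1}{44}\right) + 28 \cdot \frac{1}{48}\right)}{8} = \frac{24 \cdot \frac{1}{18} \left(- \frac{10}{11} + \frac{7}{12}\right)}{8} = \frac{\frac{4}{3} \left(- \frac{43}{132}\right)}{8} = \frac{1}{8} \left(- \frac{43}{99}\right) = - \frac{43}{792} \approx -0.054293$)
$\frac{o}{x} = - \frac{43}{792 \left(-562713\right)} = \left(- \frac{43}{792}\right) \left(- \frac{1}{562713}\right) = \frac{43}{445668696}$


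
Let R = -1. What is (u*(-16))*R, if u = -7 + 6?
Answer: -16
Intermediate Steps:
u = -1
(u*(-16))*R = -1*(-16)*(-1) = 16*(-1) = -16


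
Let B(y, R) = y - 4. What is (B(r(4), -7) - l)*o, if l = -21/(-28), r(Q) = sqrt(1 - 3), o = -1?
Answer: 19/4 - I*sqrt(2) ≈ 4.75 - 1.4142*I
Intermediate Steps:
r(Q) = I*sqrt(2) (r(Q) = sqrt(-2) = I*sqrt(2))
B(y, R) = -4 + y
l = 3/4 (l = -21*(-1/28) = 3/4 ≈ 0.75000)
(B(r(4), -7) - l)*o = ((-4 + I*sqrt(2)) - 1*3/4)*(-1) = ((-4 + I*sqrt(2)) - 3/4)*(-1) = (-19/4 + I*sqrt(2))*(-1) = 19/4 - I*sqrt(2)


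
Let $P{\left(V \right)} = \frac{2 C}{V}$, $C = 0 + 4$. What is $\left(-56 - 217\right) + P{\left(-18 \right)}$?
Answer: $- \frac{2461}{9} \approx -273.44$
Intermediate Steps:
$C = 4$
$P{\left(V \right)} = \frac{8}{V}$ ($P{\left(V \right)} = \frac{2 \cdot 4}{V} = \frac{8}{V}$)
$\left(-56 - 217\right) + P{\left(-18 \right)} = \left(-56 - 217\right) + \frac{8}{-18} = -273 + 8 \left(- \frac{1}{18}\right) = -273 - \frac{4}{9} = - \frac{2461}{9}$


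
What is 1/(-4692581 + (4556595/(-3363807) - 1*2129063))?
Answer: -65957/449935262653 ≈ -1.4659e-7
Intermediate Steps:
1/(-4692581 + (4556595/(-3363807) - 1*2129063)) = 1/(-4692581 + (4556595*(-1/3363807) - 2129063)) = 1/(-4692581 + (-89345/65957 - 2129063)) = 1/(-4692581 - 140426697636/65957) = 1/(-449935262653/65957) = -65957/449935262653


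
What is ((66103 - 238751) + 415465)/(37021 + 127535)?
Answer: 80939/54852 ≈ 1.4756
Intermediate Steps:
((66103 - 238751) + 415465)/(37021 + 127535) = (-172648 + 415465)/164556 = 242817*(1/164556) = 80939/54852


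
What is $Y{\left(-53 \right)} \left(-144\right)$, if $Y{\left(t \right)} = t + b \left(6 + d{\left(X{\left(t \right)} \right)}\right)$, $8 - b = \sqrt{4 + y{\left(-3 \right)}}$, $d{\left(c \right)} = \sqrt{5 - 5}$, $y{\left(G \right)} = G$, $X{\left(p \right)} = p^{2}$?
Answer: $1584$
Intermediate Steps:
$d{\left(c \right)} = 0$ ($d{\left(c \right)} = \sqrt{0} = 0$)
$b = 7$ ($b = 8 - \sqrt{4 - 3} = 8 - \sqrt{1} = 8 - 1 = 7$)
$Y{\left(t \right)} = 42 + t$ ($Y{\left(t \right)} = t + 7 \left(6 + 0\right) = t + 7 \cdot 6 = t + 42 = 42 + t$)
$Y{\left(-53 \right)} \left(-144\right) = \left(42 - 53\right) \left(-144\right) = \left(-11\right) \left(-144\right) = 1584$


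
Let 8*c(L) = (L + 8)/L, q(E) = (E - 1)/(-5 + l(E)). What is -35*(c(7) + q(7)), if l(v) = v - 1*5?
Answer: 485/8 ≈ 60.625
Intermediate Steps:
l(v) = -5 + v (l(v) = v - 5 = -5 + v)
q(E) = (-1 + E)/(-10 + E) (q(E) = (E - 1)/(-5 + (-5 + E)) = (-1 + E)/(-10 + E))
c(L) = (8 + L)/(8*L) (c(L) = ((L + 8)/L)/8 = ((8 + L)/L)/8 = (8 + L)/(8*L))
-35*(c(7) + q(7)) = -35*((⅛)*(8 + 7)/7 + (-1 + 7)/(-10 + 7)) = -35*((⅛)*(⅐)*15 + 6/(-3)) = -35*(15/56 - ⅓*6) = -35*(15/56 - 2) = -35*(-97/56) = 485/8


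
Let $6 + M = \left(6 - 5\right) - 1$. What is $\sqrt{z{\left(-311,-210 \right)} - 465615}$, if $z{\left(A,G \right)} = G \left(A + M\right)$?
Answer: $i \sqrt{399045} \approx 631.7 i$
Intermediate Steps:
$M = -6$ ($M = -6 + \left(\left(6 - 5\right) - 1\right) = -6 + \left(1 - 1\right) = -6 + 0 = -6$)
$z{\left(A,G \right)} = G \left(-6 + A\right)$ ($z{\left(A,G \right)} = G \left(A - 6\right) = G \left(-6 + A\right)$)
$\sqrt{z{\left(-311,-210 \right)} - 465615} = \sqrt{- 210 \left(-6 - 311\right) - 465615} = \sqrt{\left(-210\right) \left(-317\right) - 465615} = \sqrt{66570 - 465615} = \sqrt{-399045} = i \sqrt{399045}$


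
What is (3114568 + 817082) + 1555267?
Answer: 5486917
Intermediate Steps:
(3114568 + 817082) + 1555267 = 3931650 + 1555267 = 5486917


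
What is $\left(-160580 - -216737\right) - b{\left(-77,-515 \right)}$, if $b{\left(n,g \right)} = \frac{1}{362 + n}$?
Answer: $\frac{16004744}{285} \approx 56157.0$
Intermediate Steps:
$\left(-160580 - -216737\right) - b{\left(-77,-515 \right)} = \left(-160580 - -216737\right) - \frac{1}{362 - 77} = \left(-160580 + 216737\right) - \frac{1}{285} = 56157 - \frac{1}{285} = \frac{16004744}{285}$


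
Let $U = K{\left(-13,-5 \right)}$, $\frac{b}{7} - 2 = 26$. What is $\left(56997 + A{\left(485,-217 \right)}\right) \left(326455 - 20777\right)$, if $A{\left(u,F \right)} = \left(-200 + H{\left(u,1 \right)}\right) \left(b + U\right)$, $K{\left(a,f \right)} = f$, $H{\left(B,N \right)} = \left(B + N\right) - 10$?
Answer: $33536850414$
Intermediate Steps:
$H{\left(B,N \right)} = -10 + B + N$
$b = 196$ ($b = 14 + 7 \cdot 26 = 14 + 182 = 196$)
$U = -5$
$A{\left(u,F \right)} = -39919 + 191 u$ ($A{\left(u,F \right)} = \left(-200 + \left(-10 + u + 1\right)\right) \left(196 - 5\right) = \left(-200 + \left(-9 + u\right)\right) 191 = \left(-209 + u\right) 191 = -39919 + 191 u$)
$\left(56997 + A{\left(485,-217 \right)}\right) \left(326455 - 20777\right) = \left(56997 + \left(-39919 + 191 \cdot 485\right)\right) \left(326455 - 20777\right) = \left(56997 + \left(-39919 + 92635\right)\right) 305678 = \left(56997 + 52716\right) 305678 = 109713 \cdot 305678 = 33536850414$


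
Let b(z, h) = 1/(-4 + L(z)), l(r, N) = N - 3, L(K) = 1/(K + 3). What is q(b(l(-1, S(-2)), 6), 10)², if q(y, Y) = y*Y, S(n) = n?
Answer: 400/81 ≈ 4.9383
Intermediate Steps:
L(K) = 1/(3 + K)
l(r, N) = -3 + N
b(z, h) = 1/(-4 + 1/(3 + z))
q(y, Y) = Y*y
q(b(l(-1, S(-2)), 6), 10)² = (10*((-3 - (-3 - 2))/(11 + 4*(-3 - 2))))² = (10*((-3 - 1*(-5))/(11 + 4*(-5))))² = (10*((-3 + 5)/(11 - 20)))² = (10*(2/(-9)))² = (10*(-⅑*2))² = (10*(-2/9))² = (-20/9)² = 400/81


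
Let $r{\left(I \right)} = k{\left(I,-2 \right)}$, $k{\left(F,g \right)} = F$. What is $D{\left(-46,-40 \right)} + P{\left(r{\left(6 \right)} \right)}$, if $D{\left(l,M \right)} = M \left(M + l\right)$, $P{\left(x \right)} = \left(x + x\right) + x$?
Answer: $3458$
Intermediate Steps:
$r{\left(I \right)} = I$
$P{\left(x \right)} = 3 x$ ($P{\left(x \right)} = 2 x + x = 3 x$)
$D{\left(-46,-40 \right)} + P{\left(r{\left(6 \right)} \right)} = - 40 \left(-40 - 46\right) + 3 \cdot 6 = \left(-40\right) \left(-86\right) + 18 = 3440 + 18 = 3458$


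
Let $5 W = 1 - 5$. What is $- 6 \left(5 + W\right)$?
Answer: $- \frac{126}{5} \approx -25.2$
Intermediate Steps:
$W = - \frac{4}{5}$ ($W = \frac{1 - 5}{5} = \frac{1}{5} \left(-4\right) = - \frac{4}{5} \approx -0.8$)
$- 6 \left(5 + W\right) = - 6 \left(5 - \frac{4}{5}\right) = \left(-6\right) \frac{21}{5} = - \frac{126}{5}$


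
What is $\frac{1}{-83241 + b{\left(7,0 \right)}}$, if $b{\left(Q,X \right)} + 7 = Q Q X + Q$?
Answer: $- \frac{1}{83241} \approx -1.2013 \cdot 10^{-5}$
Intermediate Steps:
$b{\left(Q,X \right)} = -7 + Q + X Q^{2}$ ($b{\left(Q,X \right)} = -7 + \left(Q Q X + Q\right) = -7 + \left(Q^{2} X + Q\right) = -7 + \left(X Q^{2} + Q\right) = -7 + \left(Q + X Q^{2}\right) = -7 + Q + X Q^{2}$)
$\frac{1}{-83241 + b{\left(7,0 \right)}} = \frac{1}{-83241 + \left(-7 + 7 + 0 \cdot 7^{2}\right)} = \frac{1}{-83241 + \left(-7 + 7 + 0 \cdot 49\right)} = \frac{1}{-83241 + \left(-7 + 7 + 0\right)} = \frac{1}{-83241 + 0} = \frac{1}{-83241} = - \frac{1}{83241}$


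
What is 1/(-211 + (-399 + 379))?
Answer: -1/231 ≈ -0.0043290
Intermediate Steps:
1/(-211 + (-399 + 379)) = 1/(-211 - 20) = 1/(-231) = -1/231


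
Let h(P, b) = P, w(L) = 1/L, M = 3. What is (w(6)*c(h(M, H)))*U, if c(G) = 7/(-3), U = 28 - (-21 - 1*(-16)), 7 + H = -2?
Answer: -77/6 ≈ -12.833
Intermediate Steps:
H = -9 (H = -7 - 2 = -9)
U = 33 (U = 28 - (-21 + 16) = 28 - 1*(-5) = 28 + 5 = 33)
c(G) = -7/3 (c(G) = 7*(-⅓) = -7/3)
(w(6)*c(h(M, H)))*U = (-7/3/6)*33 = ((⅙)*(-7/3))*33 = -7/18*33 = -77/6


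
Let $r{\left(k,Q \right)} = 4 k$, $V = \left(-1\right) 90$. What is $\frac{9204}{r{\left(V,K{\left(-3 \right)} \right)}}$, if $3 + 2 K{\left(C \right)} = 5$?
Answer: $- \frac{767}{30} \approx -25.567$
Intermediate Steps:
$V = -90$
$K{\left(C \right)} = 1$ ($K{\left(C \right)} = - \frac{3}{2} + \frac{1}{2} \cdot 5 = - \frac{3}{2} + \frac{5}{2} = 1$)
$\frac{9204}{r{\left(V,K{\left(-3 \right)} \right)}} = \frac{9204}{4 \left(-90\right)} = \frac{9204}{-360} = 9204 \left(- \frac{1}{360}\right) = - \frac{767}{30}$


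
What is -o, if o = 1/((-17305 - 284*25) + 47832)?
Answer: -1/23427 ≈ -4.2686e-5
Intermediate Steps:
o = 1/23427 (o = 1/((-17305 - 7100) + 47832) = 1/(-24405 + 47832) = 1/23427 ≈ 4.2686e-5)
-o = -1*1/23427 = -1/23427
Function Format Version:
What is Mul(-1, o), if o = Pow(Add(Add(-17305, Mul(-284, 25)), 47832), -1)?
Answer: Rational(-1, 23427) ≈ -4.2686e-5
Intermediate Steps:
o = Rational(1, 23427) (o = Pow(Add(Add(-17305, -7100), 47832), -1) = Pow(Add(-24405, 47832), -1) = Pow(23427, -1) = Rational(1, 23427) ≈ 4.2686e-5)
Mul(-1, o) = Mul(-1, Rational(1, 23427)) = Rational(-1, 23427)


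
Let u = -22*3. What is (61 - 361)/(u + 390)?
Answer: -25/27 ≈ -0.92593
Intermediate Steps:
u = -66
(61 - 361)/(u + 390) = (61 - 361)/(-66 + 390) = -300/324 = -300*1/324 = -25/27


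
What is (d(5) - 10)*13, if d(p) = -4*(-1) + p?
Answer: -13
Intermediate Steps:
d(p) = 4 + p
(d(5) - 10)*13 = ((4 + 5) - 10)*13 = (9 - 10)*13 = -1*13 = -13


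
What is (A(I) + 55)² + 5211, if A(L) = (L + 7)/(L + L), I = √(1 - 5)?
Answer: 132611/16 - 777*I/4 ≈ 8288.2 - 194.25*I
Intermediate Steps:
I = 2*I (I = √(-4) = 2*I ≈ 2.0*I)
A(L) = (7 + L)/(2*L) (A(L) = (7 + L)/((2*L)) = (7 + L)*(1/(2*L)) = (7 + L)/(2*L))
(A(I) + 55)² + 5211 = ((7 + 2*I)/(2*((2*I))) + 55)² + 5211 = ((-I/2)*(7 + 2*I)/2 + 55)² + 5211 = (-I*(7 + 2*I)/4 + 55)² + 5211 = (55 - I*(7 + 2*I)/4)² + 5211 = 5211 + (55 - I*(7 + 2*I)/4)²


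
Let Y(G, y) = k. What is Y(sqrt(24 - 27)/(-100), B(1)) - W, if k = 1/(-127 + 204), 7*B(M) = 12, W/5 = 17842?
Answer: -6869169/77 ≈ -89210.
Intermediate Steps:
W = 89210 (W = 5*17842 = 89210)
B(M) = 12/7 (B(M) = (1/7)*12 = 12/7)
k = 1/77 ≈ 0.012987
Y(G, y) = 1/77
Y(sqrt(24 - 27)/(-100), B(1)) - W = 1/77 - 1*89210 = 1/77 - 89210 = -6869169/77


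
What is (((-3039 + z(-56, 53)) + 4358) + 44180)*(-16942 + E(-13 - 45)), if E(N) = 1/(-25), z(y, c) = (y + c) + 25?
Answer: -19280465071/25 ≈ -7.7122e+8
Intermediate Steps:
z(y, c) = 25 + c + y (z(y, c) = (c + y) + 25 = 25 + c + y)
E(N) = -1/25
(((-3039 + z(-56, 53)) + 4358) + 44180)*(-16942 + E(-13 - 45)) = (((-3039 + (25 + 53 - 56)) + 4358) + 44180)*(-16942 - 1/25) = (((-3039 + 22) + 4358) + 44180)*(-423551/25) = ((-3017 + 4358) + 44180)*(-423551/25) = (1341 + 44180)*(-423551/25) = 45521*(-423551/25) = -19280465071/25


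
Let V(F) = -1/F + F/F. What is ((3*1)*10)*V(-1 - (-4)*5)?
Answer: 540/19 ≈ 28.421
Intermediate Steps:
V(F) = 1 - 1/F (V(F) = -1/F + 1 = 1 - 1/F)
((3*1)*10)*V(-1 - (-4)*5) = ((3*1)*10)*((-1 + (-1 - (-4)*5))/(-1 - (-4)*5)) = (3*10)*((-1 + (-1 - 1*(-20)))/(-1 - 1*(-20))) = 30*((-1 + (-1 + 20))/(-1 + 20)) = 30*((-1 + 19)/19) = 30*((1/19)*18) = 30*(18/19) = 540/19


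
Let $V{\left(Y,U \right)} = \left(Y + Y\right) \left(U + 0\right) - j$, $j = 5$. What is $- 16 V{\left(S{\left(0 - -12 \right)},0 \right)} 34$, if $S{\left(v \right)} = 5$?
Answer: $2720$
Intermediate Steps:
$V{\left(Y,U \right)} = -5 + 2 U Y$ ($V{\left(Y,U \right)} = \left(Y + Y\right) \left(U + 0\right) - 5 = 2 Y U - 5 = 2 U Y - 5 = -5 + 2 U Y$)
$- 16 V{\left(S{\left(0 - -12 \right)},0 \right)} 34 = - 16 \left(-5 + 2 \cdot 0 \cdot 5\right) 34 = - 16 \left(-5 + 0\right) 34 = \left(-16\right) \left(-5\right) 34 = 80 \cdot 34 = 2720$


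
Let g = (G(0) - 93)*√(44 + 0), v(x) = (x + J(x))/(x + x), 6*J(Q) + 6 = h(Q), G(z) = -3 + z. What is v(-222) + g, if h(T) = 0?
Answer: 223/444 - 192*√11 ≈ -636.29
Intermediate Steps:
J(Q) = -1 (J(Q) = -1 + (⅙)*0 = -1 + 0 = -1)
v(x) = (-1 + x)/(2*x) (v(x) = (x - 1)/(x + x) = (-1 + x)/((2*x)) = (-1 + x)*(1/(2*x)) = (-1 + x)/(2*x))
g = -192*√11 (g = ((-3 + 0) - 93)*√(44 + 0) = (-3 - 93)*√44 = -192*√11 ≈ -636.79)
v(-222) + g = (½)*(-1 - 222)/(-222) - 192*√11 = (½)*(-1/222)*(-223) - 192*√11 = 223/444 - 192*√11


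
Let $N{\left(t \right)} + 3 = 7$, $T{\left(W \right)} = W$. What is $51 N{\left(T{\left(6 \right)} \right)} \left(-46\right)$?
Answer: $-9384$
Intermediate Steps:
$N{\left(t \right)} = 4$ ($N{\left(t \right)} = -3 + 7 = 4$)
$51 N{\left(T{\left(6 \right)} \right)} \left(-46\right) = 51 \cdot 4 \left(-46\right) = 204 \left(-46\right) = -9384$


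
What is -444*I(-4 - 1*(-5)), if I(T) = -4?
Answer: 1776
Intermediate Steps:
-444*I(-4 - 1*(-5)) = -444*(-4) = 1776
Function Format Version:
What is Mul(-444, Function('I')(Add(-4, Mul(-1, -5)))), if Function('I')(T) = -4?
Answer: 1776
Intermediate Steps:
Mul(-444, Function('I')(Add(-4, Mul(-1, -5)))) = Mul(-444, -4) = 1776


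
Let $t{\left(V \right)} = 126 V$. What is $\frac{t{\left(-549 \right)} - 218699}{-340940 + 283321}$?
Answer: $\frac{287873}{57619} \approx 4.9961$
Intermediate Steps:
$\frac{t{\left(-549 \right)} - 218699}{-340940 + 283321} = \frac{126 \left(-549\right) - 218699}{-340940 + 283321} = \frac{-69174 - 218699}{-57619} = \left(-287873\right) \left(- \frac{1}{57619}\right) = \frac{287873}{57619}$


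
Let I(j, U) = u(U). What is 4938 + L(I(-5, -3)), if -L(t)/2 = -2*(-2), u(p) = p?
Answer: 4930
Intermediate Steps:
I(j, U) = U
L(t) = -8 (L(t) = -(-4)*(-2) = -2*4 = -8)
4938 + L(I(-5, -3)) = 4938 - 8 = 4930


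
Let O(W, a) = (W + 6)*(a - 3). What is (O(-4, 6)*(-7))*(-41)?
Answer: 1722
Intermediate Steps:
O(W, a) = (-3 + a)*(6 + W) (O(W, a) = (6 + W)*(-3 + a) = (-3 + a)*(6 + W))
(O(-4, 6)*(-7))*(-41) = ((-18 - 3*(-4) + 6*6 - 4*6)*(-7))*(-41) = ((-18 + 12 + 36 - 24)*(-7))*(-41) = (6*(-7))*(-41) = -42*(-41) = 1722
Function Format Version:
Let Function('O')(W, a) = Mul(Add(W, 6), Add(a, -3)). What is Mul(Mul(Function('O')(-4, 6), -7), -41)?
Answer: 1722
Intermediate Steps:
Function('O')(W, a) = Mul(Add(-3, a), Add(6, W)) (Function('O')(W, a) = Mul(Add(6, W), Add(-3, a)) = Mul(Add(-3, a), Add(6, W)))
Mul(Mul(Function('O')(-4, 6), -7), -41) = Mul(Mul(Add(-18, Mul(-3, -4), Mul(6, 6), Mul(-4, 6)), -7), -41) = Mul(Mul(Add(-18, 12, 36, -24), -7), -41) = Mul(Mul(6, -7), -41) = Mul(-42, -41) = 1722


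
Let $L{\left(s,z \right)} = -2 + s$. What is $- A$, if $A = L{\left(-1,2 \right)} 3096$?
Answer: $9288$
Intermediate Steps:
$A = -9288$ ($A = \left(-2 - 1\right) 3096 = \left(-3\right) 3096 = -9288$)
$- A = \left(-1\right) \left(-9288\right) = 9288$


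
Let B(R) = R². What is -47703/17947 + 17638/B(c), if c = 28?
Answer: 139575017/7035224 ≈ 19.839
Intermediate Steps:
-47703/17947 + 17638/B(c) = -47703/17947 + 17638/(28²) = -47703*1/17947 + 17638/784 = -47703/17947 + 17638*(1/784) = -47703/17947 + 8819/392 = 139575017/7035224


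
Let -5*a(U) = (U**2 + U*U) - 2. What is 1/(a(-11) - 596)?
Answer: -1/644 ≈ -0.0015528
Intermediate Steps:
a(U) = 2/5 - 2*U**2/5 (a(U) = -((U**2 + U*U) - 2)/5 = -((U**2 + U**2) - 2)/5 = -(2*U**2 - 2)/5 = -(-2 + 2*U**2)/5 = 2/5 - 2*U**2/5)
1/(a(-11) - 596) = 1/((2/5 - 2/5*(-11)**2) - 596) = 1/((2/5 - 2/5*121) - 596) = 1/((2/5 - 242/5) - 596) = 1/(-48 - 596) = 1/(-644) = -1/644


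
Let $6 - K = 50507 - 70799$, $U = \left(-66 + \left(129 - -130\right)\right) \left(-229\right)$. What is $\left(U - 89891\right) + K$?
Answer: $-113790$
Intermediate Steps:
$U = -44197$ ($U = \left(-66 + \left(129 + 130\right)\right) \left(-229\right) = \left(-66 + 259\right) \left(-229\right) = 193 \left(-229\right) = -44197$)
$K = 20298$ ($K = 6 - \left(50507 - 70799\right) = 6 - -20292 = 6 + 20292 = 20298$)
$\left(U - 89891\right) + K = \left(-44197 - 89891\right) + 20298 = -134088 + 20298 = -113790$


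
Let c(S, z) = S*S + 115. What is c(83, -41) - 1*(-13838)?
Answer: 20842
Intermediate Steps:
c(S, z) = 115 + S² (c(S, z) = S² + 115 = 115 + S²)
c(83, -41) - 1*(-13838) = (115 + 83²) - 1*(-13838) = (115 + 6889) + 13838 = 7004 + 13838 = 20842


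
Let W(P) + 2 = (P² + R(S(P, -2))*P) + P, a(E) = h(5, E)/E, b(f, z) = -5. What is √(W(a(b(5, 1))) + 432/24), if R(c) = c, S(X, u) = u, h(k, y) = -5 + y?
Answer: 3*√2 ≈ 4.2426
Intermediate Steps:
a(E) = (-5 + E)/E
W(P) = -2 + P² - P (W(P) = -2 + ((P² - 2*P) + P) = -2 + (P² - P) = -2 + P² - P)
√(W(a(b(5, 1))) + 432/24) = √((-2 + ((-5 - 5)/(-5))² - (-5 - 5)/(-5)) + 432/24) = √((-2 + (-⅕*(-10))² - (-1)*(-10)/5) + 432*(1/24)) = √((-2 + 2² - 1*2) + 18) = √((-2 + 4 - 2) + 18) = √(0 + 18) = √18 = 3*√2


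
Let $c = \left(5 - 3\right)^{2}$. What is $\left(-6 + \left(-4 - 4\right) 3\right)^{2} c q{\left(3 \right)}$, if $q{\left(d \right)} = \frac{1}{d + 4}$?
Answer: $\frac{3600}{7} \approx 514.29$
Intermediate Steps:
$q{\left(d \right)} = \frac{1}{4 + d}$
$c = 4$ ($c = 2^{2} = 4$)
$\left(-6 + \left(-4 - 4\right) 3\right)^{2} c q{\left(3 \right)} = \frac{\left(-6 + \left(-4 - 4\right) 3\right)^{2} \cdot 4}{4 + 3} = \frac{\left(-6 - 24\right)^{2} \cdot 4}{7} = \left(-6 - 24\right)^{2} \cdot 4 \cdot \frac{1}{7} = \left(-30\right)^{2} \cdot 4 \cdot \frac{1}{7} = 900 \cdot 4 \cdot \frac{1}{7} = 3600 \cdot \frac{1}{7} = \frac{3600}{7}$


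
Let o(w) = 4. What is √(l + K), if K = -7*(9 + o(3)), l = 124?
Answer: √33 ≈ 5.7446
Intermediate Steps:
K = -91 (K = -7*(9 + 4) = -7*13 = -91)
√(l + K) = √(124 - 91) = √33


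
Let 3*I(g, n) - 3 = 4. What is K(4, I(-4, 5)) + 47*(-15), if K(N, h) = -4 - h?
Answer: -2134/3 ≈ -711.33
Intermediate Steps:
I(g, n) = 7/3 (I(g, n) = 1 + (⅓)*4 = 1 + 4/3 = 7/3)
K(4, I(-4, 5)) + 47*(-15) = (-4 - 1*7/3) + 47*(-15) = (-4 - 7/3) - 705 = -19/3 - 705 = -2134/3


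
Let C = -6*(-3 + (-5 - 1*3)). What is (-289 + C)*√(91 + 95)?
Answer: -223*√186 ≈ -3041.3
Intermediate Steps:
C = 66 (C = -6*(-3 + (-5 - 3)) = -6*(-3 - 8) = -6*(-11) = 66)
(-289 + C)*√(91 + 95) = (-289 + 66)*√(91 + 95) = -223*√186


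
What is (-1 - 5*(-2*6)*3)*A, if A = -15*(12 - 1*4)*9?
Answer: -193320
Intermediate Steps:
A = -1080 (A = -15*(12 - 4)*9 = -120*9 = -15*72 = -1080)
(-1 - 5*(-2*6)*3)*A = (-1 - 5*(-2*6)*3)*(-1080) = (-1 - (-60)*3)*(-1080) = (-1 - 5*(-36))*(-1080) = (-1 + 180)*(-1080) = 179*(-1080) = -193320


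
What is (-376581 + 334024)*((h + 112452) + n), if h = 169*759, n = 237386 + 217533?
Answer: -29604436594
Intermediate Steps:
n = 454919
h = 128271
(-376581 + 334024)*((h + 112452) + n) = (-376581 + 334024)*((128271 + 112452) + 454919) = -42557*(240723 + 454919) = -42557*695642 = -29604436594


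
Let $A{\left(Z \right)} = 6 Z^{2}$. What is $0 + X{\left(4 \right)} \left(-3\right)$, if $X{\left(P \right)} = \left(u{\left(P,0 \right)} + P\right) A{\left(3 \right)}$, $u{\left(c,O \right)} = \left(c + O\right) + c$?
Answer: $-1944$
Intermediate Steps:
$u{\left(c,O \right)} = O + 2 c$ ($u{\left(c,O \right)} = \left(O + c\right) + c = O + 2 c$)
$X{\left(P \right)} = 162 P$ ($X{\left(P \right)} = \left(\left(0 + 2 P\right) + P\right) 6 \cdot 3^{2} = \left(2 P + P\right) 6 \cdot 9 = 3 P 54 = 162 P$)
$0 + X{\left(4 \right)} \left(-3\right) = 0 + 162 \cdot 4 \left(-3\right) = 0 + 648 \left(-3\right) = 0 - 1944 = -1944$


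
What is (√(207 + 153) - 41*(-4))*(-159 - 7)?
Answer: -27224 - 996*√10 ≈ -30374.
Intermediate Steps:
(√(207 + 153) - 41*(-4))*(-159 - 7) = (√360 + 164)*(-166) = (6*√10 + 164)*(-166) = (164 + 6*√10)*(-166) = -27224 - 996*√10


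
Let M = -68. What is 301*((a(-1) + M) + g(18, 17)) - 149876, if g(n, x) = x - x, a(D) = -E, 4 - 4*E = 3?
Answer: -681677/4 ≈ -1.7042e+5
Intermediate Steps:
E = 1/4 (E = 1 - 1/4*3 = 1 - 3/4 = 1/4 ≈ 0.25000)
a(D) = -1/4 (a(D) = -1*1/4 = -1/4)
g(n, x) = 0
301*((a(-1) + M) + g(18, 17)) - 149876 = 301*((-1/4 - 68) + 0) - 149876 = 301*(-273/4 + 0) - 149876 = 301*(-273/4) - 149876 = -82173/4 - 149876 = -681677/4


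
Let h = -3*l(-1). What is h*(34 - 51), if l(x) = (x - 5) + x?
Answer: -357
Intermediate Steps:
l(x) = -5 + 2*x (l(x) = (-5 + x) + x = -5 + 2*x)
h = 21 (h = -3*(-5 + 2*(-1)) = -3*(-5 - 2) = -3*(-7) = 21)
h*(34 - 51) = 21*(34 - 51) = 21*(-17) = -357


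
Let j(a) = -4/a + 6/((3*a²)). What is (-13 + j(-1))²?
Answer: 49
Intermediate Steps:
j(a) = -4/a + 2/a² (j(a) = -4/a + 6*(1/(3*a²)) = -4/a + 2/a²)
(-13 + j(-1))² = (-13 + 2*(1 - 2*(-1))/(-1)²)² = (-13 + 2*1*(1 + 2))² = (-13 + 2*1*3)² = (-13 + 6)² = (-7)² = 49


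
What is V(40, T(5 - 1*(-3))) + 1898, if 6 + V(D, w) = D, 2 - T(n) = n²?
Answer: 1932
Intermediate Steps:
T(n) = 2 - n²
V(D, w) = -6 + D
V(40, T(5 - 1*(-3))) + 1898 = (-6 + 40) + 1898 = 34 + 1898 = 1932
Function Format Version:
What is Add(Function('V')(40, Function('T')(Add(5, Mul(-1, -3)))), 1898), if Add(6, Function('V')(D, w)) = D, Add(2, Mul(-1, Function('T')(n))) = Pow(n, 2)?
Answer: 1932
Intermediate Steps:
Function('T')(n) = Add(2, Mul(-1, Pow(n, 2)))
Function('V')(D, w) = Add(-6, D)
Add(Function('V')(40, Function('T')(Add(5, Mul(-1, -3)))), 1898) = Add(Add(-6, 40), 1898) = Add(34, 1898) = 1932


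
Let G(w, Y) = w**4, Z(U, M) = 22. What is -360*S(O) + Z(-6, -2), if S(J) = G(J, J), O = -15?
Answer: -18224978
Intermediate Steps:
S(J) = J**4
-360*S(O) + Z(-6, -2) = -360*(-15)**4 + 22 = -360*50625 + 22 = -18225000 + 22 = -18224978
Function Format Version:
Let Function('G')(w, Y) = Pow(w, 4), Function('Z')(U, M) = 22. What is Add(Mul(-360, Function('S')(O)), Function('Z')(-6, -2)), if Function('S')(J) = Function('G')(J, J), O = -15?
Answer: -18224978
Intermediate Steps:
Function('S')(J) = Pow(J, 4)
Add(Mul(-360, Function('S')(O)), Function('Z')(-6, -2)) = Add(Mul(-360, Pow(-15, 4)), 22) = Add(Mul(-360, 50625), 22) = Add(-18225000, 22) = -18224978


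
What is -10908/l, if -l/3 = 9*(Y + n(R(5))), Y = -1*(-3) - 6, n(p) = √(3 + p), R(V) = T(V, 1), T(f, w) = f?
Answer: -1212 - 808*√2 ≈ -2354.7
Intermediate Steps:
R(V) = V
Y = -3 (Y = 3 - 6 = -3)
l = 81 - 54*√2 (l = -27*(-3 + √(3 + 5)) = -27*(-3 + √8) = -27*(-3 + 2*√2) = -3*(-27 + 18*√2) = 81 - 54*√2 ≈ 4.6325)
-10908/l = -10908/(81 - 54*√2)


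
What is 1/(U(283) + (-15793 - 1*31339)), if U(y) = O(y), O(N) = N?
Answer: -1/46849 ≈ -2.1345e-5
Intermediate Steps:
U(y) = y
1/(U(283) + (-15793 - 1*31339)) = 1/(283 + (-15793 - 1*31339)) = 1/(283 + (-15793 - 31339)) = 1/(283 - 47132) = 1/(-46849) = -1/46849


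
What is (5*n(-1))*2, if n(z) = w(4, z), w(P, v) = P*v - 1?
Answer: -50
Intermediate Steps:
w(P, v) = -1 + P*v
n(z) = -1 + 4*z
(5*n(-1))*2 = (5*(-1 + 4*(-1)))*2 = (5*(-1 - 4))*2 = (5*(-5))*2 = -25*2 = -50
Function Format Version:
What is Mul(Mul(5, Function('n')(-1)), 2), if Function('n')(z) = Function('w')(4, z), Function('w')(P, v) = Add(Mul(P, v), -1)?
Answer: -50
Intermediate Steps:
Function('w')(P, v) = Add(-1, Mul(P, v))
Function('n')(z) = Add(-1, Mul(4, z))
Mul(Mul(5, Function('n')(-1)), 2) = Mul(Mul(5, Add(-1, Mul(4, -1))), 2) = Mul(Mul(5, Add(-1, -4)), 2) = Mul(Mul(5, -5), 2) = Mul(-25, 2) = -50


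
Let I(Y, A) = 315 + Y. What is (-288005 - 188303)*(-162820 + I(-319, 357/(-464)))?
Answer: 77554373792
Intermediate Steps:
(-288005 - 188303)*(-162820 + I(-319, 357/(-464))) = (-288005 - 188303)*(-162820 + (315 - 319)) = -476308*(-162820 - 4) = -476308*(-162824) = 77554373792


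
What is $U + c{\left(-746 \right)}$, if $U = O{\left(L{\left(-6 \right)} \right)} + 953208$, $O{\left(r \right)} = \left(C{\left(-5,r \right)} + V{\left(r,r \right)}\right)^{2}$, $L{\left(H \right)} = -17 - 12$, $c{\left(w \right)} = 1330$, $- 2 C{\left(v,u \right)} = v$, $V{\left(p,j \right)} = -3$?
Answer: $\frac{3818153}{4} \approx 9.5454 \cdot 10^{5}$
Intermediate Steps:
$C{\left(v,u \right)} = - \frac{v}{2}$
$L{\left(H \right)} = -29$
$O{\left(r \right)} = \frac{1}{4}$ ($O{\left(r \right)} = \left(\left(- \frac{1}{2}\right) \left(-5\right) - 3\right)^{2} = \left(\frac{5}{2} - 3\right)^{2} = \left(- \frac{1}{2}\right)^{2} = \frac{1}{4}$)
$U = \frac{3812833}{4}$ ($U = \frac{1}{4} + 953208 = \frac{3812833}{4} \approx 9.5321 \cdot 10^{5}$)
$U + c{\left(-746 \right)} = \frac{3812833}{4} + 1330 = \frac{3818153}{4}$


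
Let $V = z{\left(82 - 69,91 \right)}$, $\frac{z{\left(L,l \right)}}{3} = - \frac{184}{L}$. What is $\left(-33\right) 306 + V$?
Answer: $- \frac{131826}{13} \approx -10140.0$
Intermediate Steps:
$z{\left(L,l \right)} = - \frac{552}{L}$ ($z{\left(L,l \right)} = 3 \left(- \frac{184}{L}\right) = - \frac{552}{L}$)
$V = - \frac{552}{13}$ ($V = - \frac{552}{82 - 69} = - \frac{552}{13} \approx -42.462$)
$\left(-33\right) 306 + V = \left(-33\right) 306 - \frac{552}{13} = -10098 - \frac{552}{13} = - \frac{131826}{13}$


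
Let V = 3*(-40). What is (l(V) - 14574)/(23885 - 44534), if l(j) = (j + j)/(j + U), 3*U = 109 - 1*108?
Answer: 1743782/2470997 ≈ 0.70570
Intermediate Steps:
U = ⅓ (U = (109 - 1*108)/3 = (109 - 108)/3 = (⅓)*1 = ⅓ ≈ 0.33333)
V = -120
l(j) = 2*j/(⅓ + j) (l(j) = (j + j)/(j + ⅓) = (2*j)/(⅓ + j) = 2*j/(⅓ + j))
(l(V) - 14574)/(23885 - 44534) = (6*(-120)/(1 + 3*(-120)) - 14574)/(23885 - 44534) = (6*(-120)/(1 - 360) - 14574)/(-20649) = (6*(-120)/(-359) - 14574)*(-1/20649) = (6*(-120)*(-1/359) - 14574)*(-1/20649) = (720/359 - 14574)*(-1/20649) = -5231346/359*(-1/20649) = 1743782/2470997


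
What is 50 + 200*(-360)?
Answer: -71950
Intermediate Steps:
50 + 200*(-360) = 50 - 72000 = -71950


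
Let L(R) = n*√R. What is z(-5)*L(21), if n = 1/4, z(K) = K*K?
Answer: 25*√21/4 ≈ 28.641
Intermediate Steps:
z(K) = K²
n = ¼ ≈ 0.25000
L(R) = √R/4
z(-5)*L(21) = (-5)²*(√21/4) = 25*(√21/4) = 25*√21/4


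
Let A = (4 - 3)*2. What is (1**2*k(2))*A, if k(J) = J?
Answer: 4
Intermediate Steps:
A = 2 (A = 1*2 = 2)
(1**2*k(2))*A = (1**2*2)*2 = (1*2)*2 = 2*2 = 4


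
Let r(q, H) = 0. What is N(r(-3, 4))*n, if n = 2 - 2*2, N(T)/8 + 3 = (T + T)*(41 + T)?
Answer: 48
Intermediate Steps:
N(T) = -24 + 16*T*(41 + T) (N(T) = -24 + 8*((T + T)*(41 + T)) = -24 + 8*((2*T)*(41 + T)) = -24 + 8*(2*T*(41 + T)) = -24 + 16*T*(41 + T))
n = -2 (n = 2 - 4 = -2)
N(r(-3, 4))*n = (-24 + 16*0**2 + 656*0)*(-2) = (-24 + 16*0 + 0)*(-2) = (-24 + 0 + 0)*(-2) = -24*(-2) = 48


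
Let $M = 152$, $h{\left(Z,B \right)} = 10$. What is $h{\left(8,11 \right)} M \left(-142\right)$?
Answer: $-215840$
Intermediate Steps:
$h{\left(8,11 \right)} M \left(-142\right) = 10 \cdot 152 \left(-142\right) = 1520 \left(-142\right) = -215840$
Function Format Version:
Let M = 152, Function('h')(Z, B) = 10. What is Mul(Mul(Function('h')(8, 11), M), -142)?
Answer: -215840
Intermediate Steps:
Mul(Mul(Function('h')(8, 11), M), -142) = Mul(Mul(10, 152), -142) = Mul(1520, -142) = -215840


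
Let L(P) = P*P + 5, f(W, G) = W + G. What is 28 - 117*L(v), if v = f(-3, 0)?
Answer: -1610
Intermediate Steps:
f(W, G) = G + W
v = -3 (v = 0 - 3 = -3)
L(P) = 5 + P² (L(P) = P² + 5 = 5 + P²)
28 - 117*L(v) = 28 - 117*(5 + (-3)²) = 28 - 117*(5 + 9) = 28 - 117*14 = 28 - 1638 = -1610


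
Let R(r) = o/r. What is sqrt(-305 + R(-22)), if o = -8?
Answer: I*sqrt(36861)/11 ≈ 17.454*I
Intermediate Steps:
R(r) = -8/r
sqrt(-305 + R(-22)) = sqrt(-305 - 8/(-22)) = sqrt(-305 - 8*(-1/22)) = sqrt(-305 + 4/11) = sqrt(-3351/11) = I*sqrt(36861)/11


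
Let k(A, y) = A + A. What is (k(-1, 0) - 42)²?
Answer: 1936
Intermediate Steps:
k(A, y) = 2*A
(k(-1, 0) - 42)² = (2*(-1) - 42)² = (-2 - 42)² = (-44)² = 1936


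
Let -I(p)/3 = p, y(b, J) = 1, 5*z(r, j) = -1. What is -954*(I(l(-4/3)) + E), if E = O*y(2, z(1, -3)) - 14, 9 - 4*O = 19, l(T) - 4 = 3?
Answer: 35775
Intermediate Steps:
z(r, j) = -⅕ (z(r, j) = (⅕)*(-1) = -⅕)
l(T) = 7 (l(T) = 4 + 3 = 7)
O = -5/2 (O = 9/4 - ¼*19 = 9/4 - 19/4 = -5/2 ≈ -2.5000)
I(p) = -3*p
E = -33/2 (E = -5/2*1 - 14 = -5/2 - 14 = -33/2 ≈ -16.500)
-954*(I(l(-4/3)) + E) = -954*(-3*7 - 33/2) = -954*(-21 - 33/2) = -954*(-75/2) = 35775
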